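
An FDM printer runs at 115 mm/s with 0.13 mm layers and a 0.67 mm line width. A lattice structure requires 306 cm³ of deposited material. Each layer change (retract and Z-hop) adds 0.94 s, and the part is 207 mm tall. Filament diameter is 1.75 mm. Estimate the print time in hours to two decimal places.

8.90 hours

Line area = 0.13 × 0.67 = 0.0871 mm².
Toolpath length = 306 cm³ / 0.0871 mm² = 306000 / 0.0871 = 3513203.2 mm.
Time extruding = 3513203.2 / 115, so 30549.6 s.
Layer count = ceil(207 / 0.13) = 1593.
Z-hop total: 1593 × 0.94 → 1497.42 s.
Total = 30549.6 + 1497.42 = 32047.02 s = 8.90 hours.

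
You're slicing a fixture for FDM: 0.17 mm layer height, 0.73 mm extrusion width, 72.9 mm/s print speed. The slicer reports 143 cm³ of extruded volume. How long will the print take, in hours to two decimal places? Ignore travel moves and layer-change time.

4.39 hours

Line area = 0.17 × 0.73, so 0.1241 mm².
Total extruded path = 143000/0.1241 = 1152296.5 mm.
Extrusion time = 1152296.5 / 72.9, so 15806.5 s.
That's 15806.5 s → 4.39 hours.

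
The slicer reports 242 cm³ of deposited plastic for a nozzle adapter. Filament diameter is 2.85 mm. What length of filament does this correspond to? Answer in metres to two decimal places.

A = π r² = π × 1.425² = 6.3794 mm².
Length = 242 cm³ / 6.3794 mm² = 242000 / 6.3794 = 37934.6 mm = 37.93 m.

37.93 m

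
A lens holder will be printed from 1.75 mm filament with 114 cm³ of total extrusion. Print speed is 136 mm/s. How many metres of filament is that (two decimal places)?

Filament cross-section = π × (1.75/2)² = 2.4053 mm².
Length = 114 cm³ / 2.4053 mm² = 114000 / 2.4053 = 47395.34 mm = 47.40 m.

47.40 m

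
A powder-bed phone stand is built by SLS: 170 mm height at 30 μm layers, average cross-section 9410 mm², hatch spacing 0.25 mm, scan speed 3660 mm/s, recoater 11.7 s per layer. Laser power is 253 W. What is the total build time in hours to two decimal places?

34.61 hours

Layer count = ceil(170 / 0.03) = 5667.
Hatch length per layer = 9410 / 0.25 = 37640 mm.
Per-layer scan time = 37640 / 3660, so 10.2842 s.
Time per layer = 10.2842 + 11.7 = 21.9842 s.
Total: 5667 × 21.9842 s = 124584.4614 s → 34.61 hours.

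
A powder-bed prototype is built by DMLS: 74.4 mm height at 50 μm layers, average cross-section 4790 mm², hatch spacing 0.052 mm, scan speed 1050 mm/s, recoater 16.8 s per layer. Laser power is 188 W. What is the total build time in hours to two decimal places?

43.21 hours

Number of layers: 74.4 / 0.05 → 1488 (rounded up).
Per-layer scan distance: 4790 / 0.052 → 92115.4 mm.
Per-layer scan time: 92115.4 / 1050 → 87.729 s.
Time per layer = 87.729 + 16.8, so 104.529 s.
1488 layers × 104.529 s/layer = 155539.152 s, i.e. 43.21 hours.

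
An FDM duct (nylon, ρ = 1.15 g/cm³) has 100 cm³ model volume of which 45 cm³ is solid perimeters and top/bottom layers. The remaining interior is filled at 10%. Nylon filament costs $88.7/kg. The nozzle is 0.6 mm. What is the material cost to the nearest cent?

Interior volume: 100 − 45 → 55 cm³.
Infill deposited = 0.10 × 55, so 5.5 cm³.
Deposited volume: 45 + 5.5 → 50.5 cm³.
Mass = 50.5 × 1.15 = 58.075 g.
Cost = 58.075 g / 1000 × $88.7/kg = $5.15.

$5.15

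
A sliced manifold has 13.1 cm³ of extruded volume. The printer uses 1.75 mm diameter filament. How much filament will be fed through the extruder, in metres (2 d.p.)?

5.45 m

Filament cross-section = π × (1.75/2)² = 2.4053 mm².
Length = 13.1 cm³ / 2.4053 mm² = 13100 / 2.4053 = 5446.31 mm = 5.45 m.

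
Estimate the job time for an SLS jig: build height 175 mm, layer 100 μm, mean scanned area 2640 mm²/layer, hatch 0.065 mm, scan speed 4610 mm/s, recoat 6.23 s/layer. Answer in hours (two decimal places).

7.31 hours

Layers = ⌈175/0.1⌉ = 1750.
Per-layer scan distance: 2640 / 0.065 → 40615.4 mm.
Per-layer scan time: 40615.4 / 4610 → 8.8103 s.
Per-layer time: 8.8103 + 6.23 → 15.0403 s.
1750 layers × 15.0403 s/layer = 26320.525 s, i.e. 7.31 hours.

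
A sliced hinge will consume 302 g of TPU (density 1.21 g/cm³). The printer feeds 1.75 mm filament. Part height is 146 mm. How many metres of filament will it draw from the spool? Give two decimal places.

Volume = 302 g / 1.21 g·cm⁻³ = 249.5868 cm³ = 249586.8 mm³.
Cross-section of 1.75 mm filament: π·(1.75/2)² = 2.4053 mm².
Length = 249586.8 / 2.4053 = 103765.35 mm = 103.77 m.

103.77 m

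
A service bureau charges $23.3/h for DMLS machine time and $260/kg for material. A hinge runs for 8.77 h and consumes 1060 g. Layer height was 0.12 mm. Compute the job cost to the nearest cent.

$479.94

Machine cost = 23.3 × 8.77, so $204.341.
Material cost = 260 × 1060/1000, so $275.60.
Job cost: 204.341 + 275.60 = 479.941 ≈ $479.94.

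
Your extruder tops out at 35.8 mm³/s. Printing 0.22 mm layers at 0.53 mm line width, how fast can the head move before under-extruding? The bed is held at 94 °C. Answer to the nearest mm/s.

307 mm/s

A = 0.22 × 0.53 = 0.1166 mm².
Max speed = 35.8 / 0.1166 = 307.03 ≈ 307 mm/s.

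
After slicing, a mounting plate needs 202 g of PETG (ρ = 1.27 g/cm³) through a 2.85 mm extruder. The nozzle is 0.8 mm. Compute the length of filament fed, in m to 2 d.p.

Extruded volume: 202/1.27 = 159.0551 cm³ (159055.1 mm³).
A = π r² = π × 1.425² = 6.3794 mm².
L = V/A = 159055.1/6.3794 = 24932.61 mm → 24.93 m.

24.93 m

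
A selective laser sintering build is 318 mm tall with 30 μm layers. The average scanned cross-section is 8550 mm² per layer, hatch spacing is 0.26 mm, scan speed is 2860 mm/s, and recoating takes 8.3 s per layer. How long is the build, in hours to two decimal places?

58.29 hours

Number of layers: 318 / 0.03 → 10600 (rounded up).
Per-layer scan distance = 8550 / 0.26 = 32884.6 mm.
Per-layer scan time = 32884.6 / 2860, so 11.4981 s.
Per-layer time = 11.4981 + 8.3, so 19.7981 s.
10600 layers × 19.7981 s/layer = 209859.86 s, i.e. 58.29 hours.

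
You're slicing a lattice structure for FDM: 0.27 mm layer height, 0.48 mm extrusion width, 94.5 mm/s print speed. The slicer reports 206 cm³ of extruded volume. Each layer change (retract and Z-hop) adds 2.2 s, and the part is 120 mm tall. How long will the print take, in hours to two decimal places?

4.94 hours

Extrusion cross-section = 0.27 × 0.48, so 0.1296 mm².
Total extruded path = 206000/0.1296 = 1589506.2 mm.
Time extruding = 1589506.2 / 94.5, so 16820.2 s.
Number of layers: 120 / 0.27 → 445 (rounded up).
Layer-change overhead = 445 × 2.2, so 979 s.
Altogether 16820.2 + 979 = 17799.2 s, i.e. 4.94 hours.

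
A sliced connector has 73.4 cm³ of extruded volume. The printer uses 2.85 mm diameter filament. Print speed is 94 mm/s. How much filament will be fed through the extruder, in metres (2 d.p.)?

11.51 m

Filament cross-section = π × (2.85/2)² = 6.3794 mm².
Length = 73.4 cm³ / 6.3794 mm² = 73400 / 6.3794 = 11505.78 mm = 11.51 m.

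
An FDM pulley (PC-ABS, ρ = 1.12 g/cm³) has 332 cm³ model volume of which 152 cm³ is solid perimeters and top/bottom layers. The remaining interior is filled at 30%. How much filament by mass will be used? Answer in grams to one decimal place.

230.7 g

Interior volume: 332 − 152 → 180 cm³.
Infill volume = 0.30 × 180, so 54 cm³.
Deposited volume: 152 + 54 → 206 cm³.
Mass = 206 × 1.12, so 230.72 g.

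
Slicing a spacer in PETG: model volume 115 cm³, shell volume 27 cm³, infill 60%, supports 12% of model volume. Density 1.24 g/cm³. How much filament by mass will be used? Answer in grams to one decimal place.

Volume inside the shell = 115 − 27 = 88 cm³.
Deposited infill = 0.60 × 88 = 52.8 cm³.
Support = 0.12 × 115 = 13.8 cm³.
Deposited volume = 27 + 52.8 + 13.8, so 93.6 cm³.
Mass = 93.6 × 1.24 = 116.064 g.

116.1 g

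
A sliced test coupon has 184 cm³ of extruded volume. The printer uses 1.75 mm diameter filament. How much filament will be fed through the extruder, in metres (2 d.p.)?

76.50 m

A = π r² = π × 0.875² = 2.4053 mm².
Length = 184 cm³ / 2.4053 mm² = 184000 / 2.4053 = 76497.73 mm = 76.50 m.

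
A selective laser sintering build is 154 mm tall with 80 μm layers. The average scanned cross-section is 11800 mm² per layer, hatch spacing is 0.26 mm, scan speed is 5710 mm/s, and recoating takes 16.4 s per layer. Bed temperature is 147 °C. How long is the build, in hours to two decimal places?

13.02 hours

Layer count = ceil(154 / 0.08) = 1925.
Hatch length per layer = 11800 / 0.26 = 45384.6 mm.
Scan time per layer = 45384.6 / 5710 = 7.9483 s.
Time per layer = 7.9483 + 16.4 = 24.3483 s.
1925 layers × 24.3483 s/layer = 46870.4775 s, i.e. 13.02 hours.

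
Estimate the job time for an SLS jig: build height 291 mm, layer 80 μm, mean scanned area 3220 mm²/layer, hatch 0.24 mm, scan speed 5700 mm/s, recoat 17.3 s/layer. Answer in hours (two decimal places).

Layers = ⌈291/0.08⌉ = 3638.
Hatch length per layer: 3220 / 0.24 → 13416.7 mm.
Per-layer scan time: 13416.7 / 5700 → 2.3538 s.
Per-layer time: 2.3538 + 17.3 → 19.6538 s.
Build time = 3638 × 19.6538 = 71500.5244 s = 19.86 hours.

19.86 hours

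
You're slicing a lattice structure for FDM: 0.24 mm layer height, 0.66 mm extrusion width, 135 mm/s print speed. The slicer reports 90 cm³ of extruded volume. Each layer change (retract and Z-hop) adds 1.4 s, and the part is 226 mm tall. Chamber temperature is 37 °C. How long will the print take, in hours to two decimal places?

Bead cross-section = 0.24 × 0.66, so 0.1584 mm².
Toolpath length = 90 cm³ / 0.1584 mm² = 90000 / 0.1584 = 568181.8 mm.
Time extruding = 568181.8 / 135, so 4208.8 s.
Layers = ⌈226/0.24⌉ = 942.
Layer-change overhead: 942 × 1.4 → 1318.8 s.
Total = 4208.8 + 1318.8 = 5527.6 s = 1.54 hours.

1.54 hours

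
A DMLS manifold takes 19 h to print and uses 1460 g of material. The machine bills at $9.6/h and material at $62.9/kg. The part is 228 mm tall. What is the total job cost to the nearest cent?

$274.23

Machine cost: 9.6 × 19 → $182.40.
Material cost = 62.9 × 1460/1000, so $91.834.
Job cost: 182.40 + 91.834 = 274.234 ≈ $274.23.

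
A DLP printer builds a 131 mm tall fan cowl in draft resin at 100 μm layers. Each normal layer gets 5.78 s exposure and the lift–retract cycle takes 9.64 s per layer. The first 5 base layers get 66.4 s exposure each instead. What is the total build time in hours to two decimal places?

5.70 hours

Layer count = ceil(131 / 0.1) = 1310.
Bottom layers: 5 × (66.4 + 9.64) → 380.2 s.
Normal layers = 1305 × (5.78 + 9.64), so 20123.1 s.
Sum: 380.2 + 20123.1 = 20503.3 s → 5.70 hours.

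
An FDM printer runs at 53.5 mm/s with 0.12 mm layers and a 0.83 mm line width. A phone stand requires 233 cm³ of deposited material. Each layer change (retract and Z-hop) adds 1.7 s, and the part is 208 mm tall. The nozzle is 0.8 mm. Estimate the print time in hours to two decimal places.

Extrusion cross-section: 0.12 × 0.83 → 0.0996 mm².
Total extruded path = 233000/0.0996 = 2339357.4 mm.
Print-move time = 2339357.4 / 53.5 = 43726.3 s.
Layers = ⌈208/0.12⌉ = 1734.
Non-print overhead = 1734 × 1.7, so 2947.8 s.
Total = 43726.3 + 2947.8 = 46674.1 s = 12.97 hours.

12.97 hours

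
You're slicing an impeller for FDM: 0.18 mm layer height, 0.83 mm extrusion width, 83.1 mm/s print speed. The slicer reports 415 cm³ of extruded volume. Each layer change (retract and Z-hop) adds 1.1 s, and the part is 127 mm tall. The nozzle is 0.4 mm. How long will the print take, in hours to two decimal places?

9.50 hours

Line area: 0.18 × 0.83 → 0.1494 mm².
Path length: 415000 mm³ / 0.1494 mm² → 2777777.8 mm.
Print-move time = 2777777.8 / 83.1, so 33426.9 s.
Number of layers: 127 / 0.18 → 706 (rounded up).
Non-print overhead = 706 × 1.1 = 776.6 s.
Total = 33426.9 + 776.6 = 34203.5 s = 9.50 hours.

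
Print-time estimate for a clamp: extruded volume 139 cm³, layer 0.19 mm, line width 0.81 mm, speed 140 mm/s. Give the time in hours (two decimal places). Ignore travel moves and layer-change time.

Line area = 0.19 × 0.81 = 0.1539 mm².
Path length: 139000 mm³ / 0.1539 mm² → 903183.9 mm.
Extrusion time = 903183.9 / 140, so 6451.3 s.
6451.3 s = 1.79 hours.

1.79 hours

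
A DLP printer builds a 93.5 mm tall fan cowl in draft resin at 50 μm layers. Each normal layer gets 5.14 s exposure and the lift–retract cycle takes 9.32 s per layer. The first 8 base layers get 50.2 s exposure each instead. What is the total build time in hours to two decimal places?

Layers = ⌈93.5/0.05⌉ = 1870.
Base layers = 8 × (50.2 + 9.32) = 476.16 s.
Remaining layers: 1862 × (5.14 + 9.32) → 26924.52 s.
Sum: 476.16 + 26924.52 = 27400.68 s → 7.61 hours.

7.61 hours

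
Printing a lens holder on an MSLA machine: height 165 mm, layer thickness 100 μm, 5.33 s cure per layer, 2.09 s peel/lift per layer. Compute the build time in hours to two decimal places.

Layer count = ceil(165 / 0.1) = 1650.
Each layer takes = 5.33 + 2.09, so 7.42 s.
Build time: 1650 × 7.42 s = 12243 s, i.e. 3.40 hours.

3.40 hours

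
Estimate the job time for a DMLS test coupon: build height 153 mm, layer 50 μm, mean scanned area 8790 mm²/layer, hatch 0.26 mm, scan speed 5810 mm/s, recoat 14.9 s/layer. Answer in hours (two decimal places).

17.61 hours

Layer count = ceil(153 / 0.05) = 3060.
Scan path per layer: 8790 / 0.26 → 33807.7 mm.
Scan time per layer = 33807.7 / 5810, so 5.8189 s.
Per-layer time = 5.8189 + 14.9, so 20.7189 s.
3060 layers × 20.7189 s/layer = 63399.834 s, i.e. 17.61 hours.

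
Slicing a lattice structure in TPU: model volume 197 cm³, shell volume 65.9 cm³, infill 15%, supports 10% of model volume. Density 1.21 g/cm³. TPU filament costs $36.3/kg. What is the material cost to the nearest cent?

$4.62

Infill region = 197 − 65.9, so 131.1 cm³.
Infill deposited = 0.15 × 131.1, so 19.665 cm³.
Support: 0.10 × 197 → 19.7 cm³.
Deposited volume = 65.9 + 19.665 + 19.7 = 105.265 cm³.
Mass = 105.265 × 1.21, so 127.37065 g.
Cost = 127.37065 g / 1000 × $36.3/kg = $4.62.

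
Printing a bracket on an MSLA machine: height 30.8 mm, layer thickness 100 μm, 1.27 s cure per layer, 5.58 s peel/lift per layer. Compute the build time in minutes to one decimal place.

Layer count = ceil(30.8 / 0.1) = 308.
Cycle time = 1.27 + 5.58, so 6.85 s.
Total = 308 × 6.85 = 2109.8 s = 35.2 minutes.

35.2 minutes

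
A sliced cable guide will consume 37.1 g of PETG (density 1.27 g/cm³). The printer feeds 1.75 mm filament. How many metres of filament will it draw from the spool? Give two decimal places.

12.15 m

Volume = 37.1 g / 1.27 g·cm⁻³ = 29.2126 cm³ = 29212.6 mm³.
Filament cross-section = π × (1.75/2)² = 2.4053 mm².
Length = 29212.6 / 2.4053 = 12145.1 mm = 12.15 m.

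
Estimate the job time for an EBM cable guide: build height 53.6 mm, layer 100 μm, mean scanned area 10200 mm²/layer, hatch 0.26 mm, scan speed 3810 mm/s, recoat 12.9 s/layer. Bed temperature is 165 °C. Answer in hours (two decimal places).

Layers = ⌈53.6/0.1⌉ = 536.
Per-layer scan distance = 10200 / 0.26, so 39230.8 mm.
Beam time per layer = 39230.8 / 3810, so 10.2968 s.
Layer cycle = 10.2968 + 12.9 = 23.1968 s.
Build time = 536 × 23.1968 = 12433.4848 s = 3.45 hours.

3.45 hours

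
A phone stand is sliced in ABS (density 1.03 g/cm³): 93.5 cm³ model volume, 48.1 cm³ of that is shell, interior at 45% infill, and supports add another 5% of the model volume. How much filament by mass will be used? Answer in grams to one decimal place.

75.4 g

Interior volume = 93.5 − 48.1 = 45.4 cm³.
Deposited infill = 0.45 × 45.4 = 20.43 cm³.
Support: 0.05 × 93.5 → 4.675 cm³.
Total printed volume = 48.1 + 20.43 + 4.675 = 73.205 cm³.
Mass: 73.205 × 1.03 → 75.40115 g.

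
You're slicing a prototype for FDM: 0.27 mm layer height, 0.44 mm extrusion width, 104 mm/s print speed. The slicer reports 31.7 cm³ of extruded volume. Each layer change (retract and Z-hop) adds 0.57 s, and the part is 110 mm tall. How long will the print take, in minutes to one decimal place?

Bead cross-section: 0.27 × 0.44 → 0.1188 mm².
Path length: 31700 mm³ / 0.1188 mm² → 266835 mm.
Print-move time = 266835 / 104 = 2565.7 s.
Number of layers: 110 / 0.27 → 408 (rounded up).
Layer-change overhead = 408 × 0.57, so 232.56 s.
Total = 2565.7 + 232.56 = 2798.26 s = 46.6 minutes.

46.6 minutes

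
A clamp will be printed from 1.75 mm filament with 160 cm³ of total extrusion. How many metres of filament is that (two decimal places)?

66.52 m

A = π r² = π × 0.875² = 2.4053 mm².
L = 160000 mm³ / 2.4053 mm² = 66519.77 mm, i.e. 66.52 m.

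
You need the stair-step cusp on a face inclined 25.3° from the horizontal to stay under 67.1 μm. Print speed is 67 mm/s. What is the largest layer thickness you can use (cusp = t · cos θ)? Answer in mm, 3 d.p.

cos(25.3°) = 0.9041; t_max = 0.0671/0.9041 = 0.074 mm.

0.074 mm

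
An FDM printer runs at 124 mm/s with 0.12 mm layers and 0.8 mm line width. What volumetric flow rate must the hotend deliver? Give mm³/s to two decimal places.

11.90

A: 0.12 × 0.8 → 0.096 mm².
Volumetric flow = 124 × 0.096 = 11.90 mm³/s.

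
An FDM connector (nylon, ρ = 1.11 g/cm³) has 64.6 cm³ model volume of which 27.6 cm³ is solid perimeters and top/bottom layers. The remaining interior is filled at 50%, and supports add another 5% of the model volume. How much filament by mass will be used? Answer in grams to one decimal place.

54.8 g

Interior volume = 64.6 − 27.6, so 37 cm³.
Infill volume: 0.50 × 37 → 18.5 cm³.
Support: 0.05 × 64.6 → 3.23 cm³.
Total extruded = 27.6 + 18.5 + 3.23, so 49.33 cm³.
Mass = 49.33 × 1.11, so 54.7563 g.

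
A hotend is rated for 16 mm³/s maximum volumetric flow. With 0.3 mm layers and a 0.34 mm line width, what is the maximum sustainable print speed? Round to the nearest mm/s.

157 mm/s

Bead cross-section = 0.3 × 0.34 = 0.102 mm².
Max speed = 16 / 0.102 = 156.86 ≈ 157 mm/s.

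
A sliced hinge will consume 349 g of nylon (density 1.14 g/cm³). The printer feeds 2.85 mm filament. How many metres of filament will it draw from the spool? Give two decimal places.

47.99 m

Extruded volume: 349/1.14 = 306.1404 cm³ (306140.4 mm³).
A = π r² = π × 1.425² = 6.3794 mm².
L = V/A = 306140.4/6.3794 = 47988.9 mm → 47.99 m.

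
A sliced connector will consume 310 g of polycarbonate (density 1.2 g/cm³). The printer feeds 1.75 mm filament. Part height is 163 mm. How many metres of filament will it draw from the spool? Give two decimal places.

107.40 m

Volume = 310 g / 1.2 g·cm⁻³ = 258.3333 cm³ = 258333.3 mm³.
Filament cross-section = π × (1.75/2)² = 2.4053 mm².
Length = 258333.3 / 2.4053 = 107401.7 mm = 107.40 m.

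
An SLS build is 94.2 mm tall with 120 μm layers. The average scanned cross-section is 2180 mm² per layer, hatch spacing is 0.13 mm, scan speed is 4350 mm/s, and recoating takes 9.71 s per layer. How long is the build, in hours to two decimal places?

2.96 hours

Layers = ⌈94.2/0.12⌉ = 785.
Scan path per layer: 2180 / 0.13 → 16769.2 mm.
Scan time per layer = 16769.2 / 4350 = 3.855 s.
Per-layer time = 3.855 + 9.71, so 13.565 s.
Total: 785 × 13.565 s = 10648.525 s → 2.96 hours.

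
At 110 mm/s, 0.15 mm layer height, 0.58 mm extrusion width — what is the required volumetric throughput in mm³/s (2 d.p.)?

9.57

Bead cross-section = 0.15 × 0.58, so 0.087 mm².
Q = v·A = 110 × 0.087 = 9.57 mm³/s.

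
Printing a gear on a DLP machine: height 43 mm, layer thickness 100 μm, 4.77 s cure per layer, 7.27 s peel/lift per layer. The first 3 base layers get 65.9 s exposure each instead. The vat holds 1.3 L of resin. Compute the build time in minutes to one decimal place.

89.3 minutes

Layer count = ceil(43 / 0.1) = 430.
Base layers: 3 × (65.9 + 7.27) → 219.51 s.
Regular layers: 427 × (4.77 + 7.27) → 5141.08 s.
Sum: 219.51 + 5141.08 = 5360.59 s → 89.3 minutes.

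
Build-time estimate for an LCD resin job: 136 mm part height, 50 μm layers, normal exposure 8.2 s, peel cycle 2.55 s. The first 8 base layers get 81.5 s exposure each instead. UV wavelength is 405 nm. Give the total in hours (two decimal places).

8.29 hours

Layer count = ceil(136 / 0.05) = 2720.
Burn-in layers = 8 × (81.5 + 2.55), so 672.4 s.
Regular layers: 2712 × (8.2 + 2.55) → 29154 s.
Total = 672.4 + 29154 = 29826.4 s = 8.29 hours.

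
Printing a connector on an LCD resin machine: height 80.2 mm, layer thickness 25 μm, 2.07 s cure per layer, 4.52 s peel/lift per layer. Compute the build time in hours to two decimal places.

5.87 hours

Layer count = ceil(80.2 / 0.025) = 3208.
Each layer takes = 2.07 + 4.52 = 6.59 s.
Build time: 3208 × 6.59 s = 21140.72 s, i.e. 5.87 hours.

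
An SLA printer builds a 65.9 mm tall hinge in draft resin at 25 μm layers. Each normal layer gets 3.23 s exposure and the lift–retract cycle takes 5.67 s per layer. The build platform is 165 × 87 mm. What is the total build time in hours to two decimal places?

6.52 hours

Layer count = ceil(65.9 / 0.025) = 2636.
Each layer takes: 3.23 + 5.67 → 8.9 s.
Build time: 2636 × 8.9 s = 23460.4 s, i.e. 6.52 hours.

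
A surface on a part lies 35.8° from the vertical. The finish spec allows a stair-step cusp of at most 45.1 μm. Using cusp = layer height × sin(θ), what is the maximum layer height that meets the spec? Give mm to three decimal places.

Layer height = cusp / sin(35.8°) = 0.0451 / 0.5850 = 0.077 mm.

0.077 mm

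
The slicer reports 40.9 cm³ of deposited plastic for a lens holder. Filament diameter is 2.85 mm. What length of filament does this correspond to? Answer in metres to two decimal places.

Cross-section of 2.85 mm filament: π·(2.85/2)² = 6.3794 mm².
Length = 40.9 cm³ / 6.3794 mm² = 40900 / 6.3794 = 6411.26 mm = 6.41 m.

6.41 m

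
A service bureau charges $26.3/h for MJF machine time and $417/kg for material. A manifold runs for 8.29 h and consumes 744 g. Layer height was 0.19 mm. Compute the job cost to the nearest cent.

Machine cost = 26.3 × 8.29 = $218.027.
Material charge = 417 × 744/1000, so $310.248.
Total = 218.027 + 310.248 = 528.275 ≈ $528.28.

$528.28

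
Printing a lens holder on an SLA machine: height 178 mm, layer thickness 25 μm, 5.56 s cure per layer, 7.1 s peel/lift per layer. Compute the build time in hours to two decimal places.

25.04 hours

Layers = ⌈178/0.025⌉ = 7120.
Each layer takes = 5.56 + 7.1 = 12.66 s.
Build time: 7120 × 12.66 s = 90139.2 s, i.e. 25.04 hours.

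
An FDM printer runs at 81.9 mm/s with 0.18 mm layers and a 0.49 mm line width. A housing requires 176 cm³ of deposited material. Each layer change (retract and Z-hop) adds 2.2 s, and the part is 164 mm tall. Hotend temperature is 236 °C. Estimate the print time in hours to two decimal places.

Extrusion cross-section: 0.18 × 0.49 → 0.0882 mm².
Total extruded path = 176000/0.0882 = 1995464.9 mm.
Extrusion time: 1995464.9 / 81.9 → 24364.7 s.
Layers = ⌈164/0.18⌉ = 912.
Non-print overhead: 912 × 2.2 → 2006.4 s.
Total = 24364.7 + 2006.4 = 26371.1 s = 7.33 hours.

7.33 hours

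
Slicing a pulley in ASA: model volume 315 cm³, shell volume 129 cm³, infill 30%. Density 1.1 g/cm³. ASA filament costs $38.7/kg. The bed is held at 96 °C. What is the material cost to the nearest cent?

Volume inside the shell = 315 − 129, so 186 cm³.
Deposited infill = 0.30 × 186 = 55.8 cm³.
Deposited volume: 129 + 55.8 → 184.8 cm³.
Mass = 184.8 × 1.1, so 203.28 g.
Cost = 203.28 g / 1000 × $38.7/kg = $7.87.

$7.87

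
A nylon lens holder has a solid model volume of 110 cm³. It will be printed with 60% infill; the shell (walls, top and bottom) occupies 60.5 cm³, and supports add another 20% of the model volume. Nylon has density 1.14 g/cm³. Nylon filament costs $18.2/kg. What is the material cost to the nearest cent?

$2.33

Interior volume = 110 − 60.5, so 49.5 cm³.
Infill deposited: 0.60 × 49.5 → 29.7 cm³.
Support = 0.20 × 110 = 22 cm³.
Deposited volume = 60.5 + 29.7 + 22, so 112.2 cm³.
Mass = 112.2 × 1.14 = 127.908 g.
Cost = 127.908 g / 1000 × $18.2/kg = $2.33.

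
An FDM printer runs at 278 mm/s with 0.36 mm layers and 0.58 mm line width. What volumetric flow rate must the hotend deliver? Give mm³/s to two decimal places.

Bead cross-section: 0.36 × 0.58 → 0.2088 mm².
Q = v·A = 278 × 0.2088 = 58.05 mm³/s.

58.05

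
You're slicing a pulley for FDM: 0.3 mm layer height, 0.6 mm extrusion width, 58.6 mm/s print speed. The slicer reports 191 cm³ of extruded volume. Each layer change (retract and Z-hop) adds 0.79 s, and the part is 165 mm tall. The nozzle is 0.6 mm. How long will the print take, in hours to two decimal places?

Extrusion cross-section = 0.3 × 0.6 = 0.18 mm².
Path length: 191000 mm³ / 0.18 mm² → 1061111.1 mm.
Extrusion time = 1061111.1 / 58.6 = 18107.7 s.
Layer count = ceil(165 / 0.3) = 550.
Layer-change overhead = 550 × 0.79, so 434.5 s.
Total = 18107.7 + 434.5 = 18542.2 s = 5.15 hours.

5.15 hours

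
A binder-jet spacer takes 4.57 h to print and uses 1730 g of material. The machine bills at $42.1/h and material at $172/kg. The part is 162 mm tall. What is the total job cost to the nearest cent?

Machine cost: 42.1 × 4.57 → $192.397.
Feedstock cost = 172 × 1730/1000 = $297.56.
Job cost: 192.397 + 297.56 = 489.957 ≈ $489.96.

$489.96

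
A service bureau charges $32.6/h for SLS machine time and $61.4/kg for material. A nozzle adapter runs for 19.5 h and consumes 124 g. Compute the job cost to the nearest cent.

Machine cost = 32.6 × 19.5 = $635.70.
Material cost: 61.4 × 124/1000 → $7.6136.
Job cost: 635.70 + 7.6136 = 643.3136 ≈ $643.31.

$643.31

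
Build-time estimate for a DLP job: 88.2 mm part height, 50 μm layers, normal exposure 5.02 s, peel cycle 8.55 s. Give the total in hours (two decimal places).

Layers = ⌈88.2/0.05⌉ = 1764.
Cycle time: 5.02 + 8.55 → 13.57 s.
Total = 1764 × 13.57 = 23937.48 s = 6.65 hours.

6.65 hours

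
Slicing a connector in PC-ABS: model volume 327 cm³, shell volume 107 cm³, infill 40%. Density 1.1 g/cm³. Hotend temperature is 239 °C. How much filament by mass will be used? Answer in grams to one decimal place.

214.5 g

Interior volume = 327 − 107, so 220 cm³.
Infill volume = 0.40 × 220, so 88 cm³.
Deposited volume = 107 + 88, so 195 cm³.
Mass: 195 × 1.1 → 214.5 g.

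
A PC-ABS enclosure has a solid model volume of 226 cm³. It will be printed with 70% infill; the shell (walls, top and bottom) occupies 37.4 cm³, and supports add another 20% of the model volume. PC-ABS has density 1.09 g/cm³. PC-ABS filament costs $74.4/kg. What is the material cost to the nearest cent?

$17.40

Interior volume = 226 − 37.4 = 188.6 cm³.
Infill deposited = 0.70 × 188.6 = 132.02 cm³.
Support = 0.20 × 226 = 45.2 cm³.
Deposited volume = 37.4 + 132.02 + 45.2 = 214.62 cm³.
Mass = 214.62 × 1.09 = 233.9358 g.
Cost = 233.9358 g / 1000 × $74.4/kg = $17.40.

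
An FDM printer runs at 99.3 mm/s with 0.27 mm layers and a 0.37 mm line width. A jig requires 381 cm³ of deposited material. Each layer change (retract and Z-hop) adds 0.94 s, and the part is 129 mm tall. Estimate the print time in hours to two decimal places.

Extrusion cross-section: 0.27 × 0.37 → 0.0999 mm².
Path length: 381000 mm³ / 0.0999 mm² → 3813813.8 mm.
Print-move time = 3813813.8 / 99.3 = 38407 s.
Layer count = ceil(129 / 0.27) = 478.
Non-print overhead = 478 × 0.94 = 449.32 s.
Altogether 38407 + 449.32 = 38856.32 s, i.e. 10.79 hours.

10.79 hours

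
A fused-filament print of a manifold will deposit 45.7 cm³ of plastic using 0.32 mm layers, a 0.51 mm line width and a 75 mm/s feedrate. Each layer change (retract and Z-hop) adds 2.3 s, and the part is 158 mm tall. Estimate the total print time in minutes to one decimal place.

81.2 minutes

Extrusion cross-section: 0.32 × 0.51 → 0.1632 mm².
Path length: 45700 mm³ / 0.1632 mm² → 280024.5 mm.
Extrusion time = 280024.5 / 75, so 3733.7 s.
Layers = ⌈158/0.32⌉ = 494.
Layer-change overhead = 494 × 2.3 = 1136.2 s.
Total = 3733.7 + 1136.2 = 4869.9 s = 81.2 minutes.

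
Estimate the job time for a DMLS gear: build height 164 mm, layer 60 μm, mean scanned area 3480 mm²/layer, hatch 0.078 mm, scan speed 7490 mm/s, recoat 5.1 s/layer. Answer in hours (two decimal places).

Layers = ⌈164/0.06⌉ = 2734.
Per-layer scan distance: 3480 / 0.078 → 44615.4 mm.
Laser time per layer = 44615.4 / 7490 = 5.9567 s.
Layer cycle: 5.9567 + 5.1 → 11.0567 s.
2734 layers × 11.0567 s/layer = 30229.0178 s, i.e. 8.40 hours.

8.40 hours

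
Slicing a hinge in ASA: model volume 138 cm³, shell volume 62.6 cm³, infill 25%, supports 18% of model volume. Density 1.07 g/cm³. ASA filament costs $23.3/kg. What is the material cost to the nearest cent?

Interior volume = 138 − 62.6, so 75.4 cm³.
Deposited infill = 0.25 × 75.4 = 18.85 cm³.
Support = 0.18 × 138 = 24.84 cm³.
Deposited volume = 62.6 + 18.85 + 24.84 = 106.29 cm³.
Mass: 106.29 × 1.07 → 113.7303 g.
At $23.3/kg: 113.7303/1000 × 23.3 = $2.65.

$2.65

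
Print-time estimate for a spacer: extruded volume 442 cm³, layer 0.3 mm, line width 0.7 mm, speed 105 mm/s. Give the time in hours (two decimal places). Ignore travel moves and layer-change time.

5.57 hours

Extrusion cross-section = 0.3 × 0.7 = 0.21 mm².
Toolpath length = 442 cm³ / 0.21 mm² = 442000 / 0.21 = 2104761.9 mm.
Print-move time = 2104761.9 / 105 = 20045.4 s.
Converting: 20045.4 s = 5.57 hours.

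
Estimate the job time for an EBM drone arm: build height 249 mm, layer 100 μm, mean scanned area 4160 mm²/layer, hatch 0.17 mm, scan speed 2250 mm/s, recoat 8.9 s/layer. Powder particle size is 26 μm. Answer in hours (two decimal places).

13.68 hours

Layer count = ceil(249 / 0.1) = 2490.
Scan path per layer = 4160 / 0.17, so 24470.6 mm.
Per-layer scan time = 24470.6 / 2250, so 10.8758 s.
Per-layer time = 10.8758 + 8.9, so 19.7758 s.
Total: 2490 × 19.7758 s = 49241.742 s → 13.68 hours.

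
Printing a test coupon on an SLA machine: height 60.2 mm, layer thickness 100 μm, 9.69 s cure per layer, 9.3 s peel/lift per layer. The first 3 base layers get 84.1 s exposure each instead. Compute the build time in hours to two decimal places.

Layer count = ceil(60.2 / 0.1) = 602.
Base layers = 3 × (84.1 + 9.3) = 280.2 s.
Normal layers = 599 × (9.69 + 9.3) = 11375.01 s.
Total = 280.2 + 11375.01 = 11655.21 s = 3.24 hours.

3.24 hours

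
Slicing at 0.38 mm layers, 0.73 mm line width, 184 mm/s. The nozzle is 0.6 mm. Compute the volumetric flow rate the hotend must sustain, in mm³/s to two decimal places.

51.04

Extrusion cross-section = 0.38 × 0.73 = 0.2774 mm².
Volumetric flow = 184 × 0.2774 = 51.04 mm³/s.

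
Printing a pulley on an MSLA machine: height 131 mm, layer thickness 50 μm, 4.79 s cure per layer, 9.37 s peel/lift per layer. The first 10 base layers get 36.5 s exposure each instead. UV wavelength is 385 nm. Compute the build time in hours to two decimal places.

Layer count = ceil(131 / 0.05) = 2620.
Bottom layers = 10 × (36.5 + 9.37) = 458.7 s.
Regular layers: 2610 × (4.79 + 9.37) → 36957.6 s.
Sum: 458.7 + 36957.6 = 37416.3 s → 10.39 hours.

10.39 hours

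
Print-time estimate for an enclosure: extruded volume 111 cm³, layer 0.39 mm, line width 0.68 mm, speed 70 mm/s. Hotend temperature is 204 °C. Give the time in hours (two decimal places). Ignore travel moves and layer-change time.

1.66 hours

Extrusion cross-section: 0.39 × 0.68 → 0.2652 mm².
Toolpath length = 111 cm³ / 0.2652 mm² = 111000 / 0.2652 = 418552 mm.
Time extruding: 418552 / 70 → 5979.3 s.
Converting: 5979.3 s = 1.66 hours.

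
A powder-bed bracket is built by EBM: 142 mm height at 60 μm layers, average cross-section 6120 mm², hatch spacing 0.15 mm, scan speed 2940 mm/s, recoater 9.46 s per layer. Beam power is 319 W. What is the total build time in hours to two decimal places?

Layer count = ceil(142 / 0.06) = 2367.
Per-layer scan distance = 6120 / 0.15, so 40800 mm.
Beam time per layer = 40800 / 2940, so 13.8776 s.
Layer cycle = 13.8776 + 9.46, so 23.3376 s.
Build time = 2367 × 23.3376 = 55240.0992 s = 15.34 hours.

15.34 hours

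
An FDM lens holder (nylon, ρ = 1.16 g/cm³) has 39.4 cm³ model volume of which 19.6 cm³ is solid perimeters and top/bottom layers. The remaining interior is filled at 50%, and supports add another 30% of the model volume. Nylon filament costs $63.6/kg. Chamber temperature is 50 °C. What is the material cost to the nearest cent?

$3.05

Infill region = 39.4 − 19.6, so 19.8 cm³.
Infill deposited: 0.50 × 19.8 → 9.9 cm³.
Support: 0.30 × 39.4 → 11.82 cm³.
Deposited volume = 19.6 + 9.9 + 11.82 = 41.32 cm³.
Mass: 41.32 × 1.16 → 47.9312 g.
At $63.6/kg: 47.9312/1000 × 63.6 = $3.05.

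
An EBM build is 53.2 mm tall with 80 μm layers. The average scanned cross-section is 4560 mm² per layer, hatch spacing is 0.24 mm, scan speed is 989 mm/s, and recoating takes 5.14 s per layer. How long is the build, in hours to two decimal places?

4.50 hours

Layers = ⌈53.2/0.08⌉ = 665.
Per-layer scan distance: 4560 / 0.24 → 19000 mm.
Beam time per layer: 19000 / 989 → 19.2113 s.
Per-layer time = 19.2113 + 5.14, so 24.3513 s.
665 layers × 24.3513 s/layer = 16193.6145 s, i.e. 4.50 hours.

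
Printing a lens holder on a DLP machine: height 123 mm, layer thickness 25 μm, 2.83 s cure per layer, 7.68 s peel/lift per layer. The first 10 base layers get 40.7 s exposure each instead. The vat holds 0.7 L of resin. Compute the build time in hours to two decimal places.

14.47 hours

Number of layers: 123 / 0.025 → 4920 (rounded up).
Burn-in layers = 10 × (40.7 + 7.68), so 483.8 s.
Remaining layers = 4910 × (2.83 + 7.68), so 51604.1 s.
Total = 483.8 + 51604.1 = 52087.9 s = 14.47 hours.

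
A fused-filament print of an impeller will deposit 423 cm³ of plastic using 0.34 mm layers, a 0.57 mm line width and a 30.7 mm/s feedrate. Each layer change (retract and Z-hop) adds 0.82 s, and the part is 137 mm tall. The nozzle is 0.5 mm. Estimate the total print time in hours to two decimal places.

19.84 hours

Bead cross-section: 0.34 × 0.57 → 0.1938 mm².
Path length: 423000 mm³ / 0.1938 mm² → 2182662.5 mm.
Time extruding = 2182662.5 / 30.7 = 71096.5 s.
Layer count = ceil(137 / 0.34) = 403.
Z-hop total: 403 × 0.82 → 330.46 s.
Total = 71096.5 + 330.46 = 71426.96 s = 19.84 hours.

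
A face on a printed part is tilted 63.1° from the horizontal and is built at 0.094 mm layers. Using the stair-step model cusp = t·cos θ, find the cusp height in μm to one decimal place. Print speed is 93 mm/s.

Cusp = layer height × cos(63.1°) = 0.094 × 0.4524 = 0.042526 mm = 42.5 μm.

42.5 μm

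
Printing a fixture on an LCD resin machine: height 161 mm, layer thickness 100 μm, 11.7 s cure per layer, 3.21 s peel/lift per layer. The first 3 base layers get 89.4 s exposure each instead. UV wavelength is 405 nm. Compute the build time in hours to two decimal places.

6.73 hours

Number of layers: 161 / 0.1 → 1610 (rounded up).
Burn-in layers: 3 × (89.4 + 3.21) → 277.83 s.
Regular layers = 1607 × (11.7 + 3.21), so 23960.37 s.
Sum: 277.83 + 23960.37 = 24238.2 s → 6.73 hours.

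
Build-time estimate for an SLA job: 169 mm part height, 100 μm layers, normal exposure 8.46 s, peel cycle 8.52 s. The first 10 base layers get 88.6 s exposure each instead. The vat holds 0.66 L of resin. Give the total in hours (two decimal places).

8.19 hours

Layers = ⌈169/0.1⌉ = 1690.
Bottom layers = 10 × (88.6 + 8.52) = 971.2 s.
Normal layers = 1680 × (8.46 + 8.52) = 28526.4 s.
Sum: 971.2 + 28526.4 = 29497.6 s → 8.19 hours.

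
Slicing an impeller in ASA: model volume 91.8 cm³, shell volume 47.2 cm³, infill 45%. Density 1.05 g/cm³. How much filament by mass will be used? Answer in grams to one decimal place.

70.6 g

Interior volume = 91.8 − 47.2, so 44.6 cm³.
Infill volume = 0.45 × 44.6, so 20.07 cm³.
Total extruded: 47.2 + 20.07 → 67.27 cm³.
Mass = 67.27 × 1.05 = 70.6335 g.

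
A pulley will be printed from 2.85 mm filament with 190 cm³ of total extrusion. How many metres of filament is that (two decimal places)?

29.78 m

Cross-section of 2.85 mm filament: π·(2.85/2)² = 6.3794 mm².
L = 190000 mm³ / 6.3794 mm² = 29783.37 mm, i.e. 29.78 m.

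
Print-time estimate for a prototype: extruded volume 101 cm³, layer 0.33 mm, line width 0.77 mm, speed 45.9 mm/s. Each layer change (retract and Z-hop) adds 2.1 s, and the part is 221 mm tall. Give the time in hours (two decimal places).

Line area = 0.33 × 0.77, so 0.2541 mm².
Total extruded path = 101000/0.2541 = 397481.3 mm.
Extrusion time = 397481.3 / 45.9, so 8659.7 s.
Layers = ⌈221/0.33⌉ = 670.
Layer-change overhead: 670 × 2.1 → 1407 s.
Altogether 8659.7 + 1407 = 10066.7 s, i.e. 2.80 hours.

2.80 hours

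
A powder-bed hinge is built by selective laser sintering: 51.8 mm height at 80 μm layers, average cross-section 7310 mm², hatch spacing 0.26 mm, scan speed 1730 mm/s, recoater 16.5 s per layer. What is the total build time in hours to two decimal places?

Number of layers: 51.8 / 0.08 → 648 (rounded up).
Scan path per layer = 7310 / 0.26 = 28115.4 mm.
Scan time per layer: 28115.4 / 1730 → 16.2517 s.
Per-layer time = 16.2517 + 16.5, so 32.7517 s.
Build time = 648 × 32.7517 = 21223.1016 s = 5.90 hours.

5.90 hours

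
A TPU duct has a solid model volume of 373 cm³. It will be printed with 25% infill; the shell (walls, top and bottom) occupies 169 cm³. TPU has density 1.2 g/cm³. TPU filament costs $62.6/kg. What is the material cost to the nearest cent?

Interior volume = 373 − 169 = 204 cm³.
Infill deposited = 0.25 × 204 = 51 cm³.
Deposited volume = 169 + 51, so 220 cm³.
Mass: 220 × 1.2 → 264 g.
At $62.6/kg: 264/1000 × 62.6 = $16.53.

$16.53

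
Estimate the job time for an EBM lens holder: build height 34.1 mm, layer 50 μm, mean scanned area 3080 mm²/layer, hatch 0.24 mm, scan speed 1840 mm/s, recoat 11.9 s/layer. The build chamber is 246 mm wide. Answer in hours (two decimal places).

3.58 hours

Layers = ⌈34.1/0.05⌉ = 682.
Scan path per layer: 3080 / 0.24 → 12833.3 mm.
Scan time per layer = 12833.3 / 1840, so 6.9746 s.
Layer cycle = 6.9746 + 11.9, so 18.8746 s.
682 layers × 18.8746 s/layer = 12872.4772 s, i.e. 3.58 hours.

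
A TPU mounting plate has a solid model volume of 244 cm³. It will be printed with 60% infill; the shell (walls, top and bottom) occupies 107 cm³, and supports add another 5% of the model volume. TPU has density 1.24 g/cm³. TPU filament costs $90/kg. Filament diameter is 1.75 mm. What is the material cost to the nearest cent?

Interior volume = 244 − 107 = 137 cm³.
Infill deposited = 0.60 × 137, so 82.2 cm³.
Support = 0.05 × 244, so 12.2 cm³.
Deposited volume: 107 + 82.2 + 12.2 → 201.4 cm³.
Mass = 201.4 × 1.24, so 249.736 g.
At $90/kg: 249.736/1000 × 90 = $22.48.

$22.48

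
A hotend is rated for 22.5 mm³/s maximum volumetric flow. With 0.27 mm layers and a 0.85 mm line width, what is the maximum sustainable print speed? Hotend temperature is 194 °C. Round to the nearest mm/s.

98 mm/s

A: 0.27 × 0.85 → 0.2295 mm².
Max speed = 22.5 / 0.2295 = 98.04 ≈ 98 mm/s.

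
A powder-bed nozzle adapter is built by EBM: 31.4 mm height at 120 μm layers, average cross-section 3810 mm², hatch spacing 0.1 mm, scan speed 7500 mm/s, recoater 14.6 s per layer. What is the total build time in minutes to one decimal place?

Layer count = ceil(31.4 / 0.12) = 262.
Scan path per layer = 3810 / 0.1 = 38100 mm.
Beam time per layer = 38100 / 7500 = 5.08 s.
Time per layer = 5.08 + 14.6, so 19.68 s.
Total: 262 × 19.68 s = 5156.16 s → 85.9 minutes.

85.9 minutes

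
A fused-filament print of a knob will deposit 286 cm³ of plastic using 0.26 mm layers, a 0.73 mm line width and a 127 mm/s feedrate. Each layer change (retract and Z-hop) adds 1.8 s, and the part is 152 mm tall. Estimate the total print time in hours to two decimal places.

Extrusion cross-section = 0.26 × 0.73, so 0.1898 mm².
Path length: 286000 mm³ / 0.1898 mm² → 1506849.3 mm.
Print-move time = 1506849.3 / 127, so 11865 s.
Layer count = ceil(152 / 0.26) = 585.
Z-hop total: 585 × 1.8 → 1053 s.
Total = 11865 + 1053 = 12918 s = 3.59 hours.

3.59 hours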